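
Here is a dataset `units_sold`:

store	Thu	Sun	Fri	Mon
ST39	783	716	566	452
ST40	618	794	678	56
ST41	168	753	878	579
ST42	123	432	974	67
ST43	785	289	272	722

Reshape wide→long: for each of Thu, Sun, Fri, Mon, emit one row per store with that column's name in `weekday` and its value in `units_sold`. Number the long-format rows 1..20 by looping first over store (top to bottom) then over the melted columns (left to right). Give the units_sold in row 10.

20 rows total (5 × 4). Row 10: index ⌊(10-1)/4⌋ = 2 into store → ST41; (10-1) mod 4 = 1 into the melted columns → Sun.
So row 10 is (ST41, Sun, 753); units_sold = 753.

753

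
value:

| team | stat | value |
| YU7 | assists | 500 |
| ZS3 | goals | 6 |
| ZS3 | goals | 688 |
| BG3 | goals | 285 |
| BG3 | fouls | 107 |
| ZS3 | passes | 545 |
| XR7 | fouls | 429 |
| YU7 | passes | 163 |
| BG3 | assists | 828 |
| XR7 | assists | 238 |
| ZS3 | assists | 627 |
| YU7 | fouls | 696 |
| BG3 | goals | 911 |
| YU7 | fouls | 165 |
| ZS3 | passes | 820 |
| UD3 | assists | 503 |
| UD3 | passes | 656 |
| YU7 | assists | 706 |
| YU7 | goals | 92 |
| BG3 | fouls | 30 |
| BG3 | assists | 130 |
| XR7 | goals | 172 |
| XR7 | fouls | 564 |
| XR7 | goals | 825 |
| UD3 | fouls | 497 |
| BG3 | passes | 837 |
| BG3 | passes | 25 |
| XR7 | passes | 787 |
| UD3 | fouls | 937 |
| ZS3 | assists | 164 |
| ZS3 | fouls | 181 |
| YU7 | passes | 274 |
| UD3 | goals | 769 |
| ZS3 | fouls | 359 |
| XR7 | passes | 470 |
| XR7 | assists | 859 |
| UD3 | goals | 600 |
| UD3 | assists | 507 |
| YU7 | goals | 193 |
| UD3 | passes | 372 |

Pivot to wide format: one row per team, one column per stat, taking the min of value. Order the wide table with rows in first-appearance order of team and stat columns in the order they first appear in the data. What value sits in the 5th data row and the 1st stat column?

With rows in first-appearance order of team, row 5 is team=UD3. stat columns in first-appearance order: assists, goals, fouls, passes; column 1 is assists.
Long rows with team=UD3, stat=assists: min(503, 507) = 503.

503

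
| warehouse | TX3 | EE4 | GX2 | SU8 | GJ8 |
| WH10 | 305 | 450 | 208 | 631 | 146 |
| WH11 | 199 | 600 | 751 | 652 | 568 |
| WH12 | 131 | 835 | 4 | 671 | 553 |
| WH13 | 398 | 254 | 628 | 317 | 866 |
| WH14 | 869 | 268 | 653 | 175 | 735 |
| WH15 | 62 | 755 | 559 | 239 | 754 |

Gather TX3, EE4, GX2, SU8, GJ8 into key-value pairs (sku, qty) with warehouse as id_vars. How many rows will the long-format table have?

30

6 warehouse values × 5 melted columns = 30 rows.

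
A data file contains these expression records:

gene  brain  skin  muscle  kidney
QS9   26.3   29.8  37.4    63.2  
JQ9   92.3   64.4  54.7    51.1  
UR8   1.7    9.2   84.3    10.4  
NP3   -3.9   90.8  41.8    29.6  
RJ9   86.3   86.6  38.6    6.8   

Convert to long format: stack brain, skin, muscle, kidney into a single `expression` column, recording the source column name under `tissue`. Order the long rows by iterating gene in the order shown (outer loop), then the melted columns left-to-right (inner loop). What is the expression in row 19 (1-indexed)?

20 rows total (5 × 4). Row 19: index ⌊(19-1)/4⌋ = 4 into gene → RJ9; (19-1) mod 4 = 2 into the melted columns → muscle.
So row 19 is (RJ9, muscle, 38.6); expression = 38.6.

38.6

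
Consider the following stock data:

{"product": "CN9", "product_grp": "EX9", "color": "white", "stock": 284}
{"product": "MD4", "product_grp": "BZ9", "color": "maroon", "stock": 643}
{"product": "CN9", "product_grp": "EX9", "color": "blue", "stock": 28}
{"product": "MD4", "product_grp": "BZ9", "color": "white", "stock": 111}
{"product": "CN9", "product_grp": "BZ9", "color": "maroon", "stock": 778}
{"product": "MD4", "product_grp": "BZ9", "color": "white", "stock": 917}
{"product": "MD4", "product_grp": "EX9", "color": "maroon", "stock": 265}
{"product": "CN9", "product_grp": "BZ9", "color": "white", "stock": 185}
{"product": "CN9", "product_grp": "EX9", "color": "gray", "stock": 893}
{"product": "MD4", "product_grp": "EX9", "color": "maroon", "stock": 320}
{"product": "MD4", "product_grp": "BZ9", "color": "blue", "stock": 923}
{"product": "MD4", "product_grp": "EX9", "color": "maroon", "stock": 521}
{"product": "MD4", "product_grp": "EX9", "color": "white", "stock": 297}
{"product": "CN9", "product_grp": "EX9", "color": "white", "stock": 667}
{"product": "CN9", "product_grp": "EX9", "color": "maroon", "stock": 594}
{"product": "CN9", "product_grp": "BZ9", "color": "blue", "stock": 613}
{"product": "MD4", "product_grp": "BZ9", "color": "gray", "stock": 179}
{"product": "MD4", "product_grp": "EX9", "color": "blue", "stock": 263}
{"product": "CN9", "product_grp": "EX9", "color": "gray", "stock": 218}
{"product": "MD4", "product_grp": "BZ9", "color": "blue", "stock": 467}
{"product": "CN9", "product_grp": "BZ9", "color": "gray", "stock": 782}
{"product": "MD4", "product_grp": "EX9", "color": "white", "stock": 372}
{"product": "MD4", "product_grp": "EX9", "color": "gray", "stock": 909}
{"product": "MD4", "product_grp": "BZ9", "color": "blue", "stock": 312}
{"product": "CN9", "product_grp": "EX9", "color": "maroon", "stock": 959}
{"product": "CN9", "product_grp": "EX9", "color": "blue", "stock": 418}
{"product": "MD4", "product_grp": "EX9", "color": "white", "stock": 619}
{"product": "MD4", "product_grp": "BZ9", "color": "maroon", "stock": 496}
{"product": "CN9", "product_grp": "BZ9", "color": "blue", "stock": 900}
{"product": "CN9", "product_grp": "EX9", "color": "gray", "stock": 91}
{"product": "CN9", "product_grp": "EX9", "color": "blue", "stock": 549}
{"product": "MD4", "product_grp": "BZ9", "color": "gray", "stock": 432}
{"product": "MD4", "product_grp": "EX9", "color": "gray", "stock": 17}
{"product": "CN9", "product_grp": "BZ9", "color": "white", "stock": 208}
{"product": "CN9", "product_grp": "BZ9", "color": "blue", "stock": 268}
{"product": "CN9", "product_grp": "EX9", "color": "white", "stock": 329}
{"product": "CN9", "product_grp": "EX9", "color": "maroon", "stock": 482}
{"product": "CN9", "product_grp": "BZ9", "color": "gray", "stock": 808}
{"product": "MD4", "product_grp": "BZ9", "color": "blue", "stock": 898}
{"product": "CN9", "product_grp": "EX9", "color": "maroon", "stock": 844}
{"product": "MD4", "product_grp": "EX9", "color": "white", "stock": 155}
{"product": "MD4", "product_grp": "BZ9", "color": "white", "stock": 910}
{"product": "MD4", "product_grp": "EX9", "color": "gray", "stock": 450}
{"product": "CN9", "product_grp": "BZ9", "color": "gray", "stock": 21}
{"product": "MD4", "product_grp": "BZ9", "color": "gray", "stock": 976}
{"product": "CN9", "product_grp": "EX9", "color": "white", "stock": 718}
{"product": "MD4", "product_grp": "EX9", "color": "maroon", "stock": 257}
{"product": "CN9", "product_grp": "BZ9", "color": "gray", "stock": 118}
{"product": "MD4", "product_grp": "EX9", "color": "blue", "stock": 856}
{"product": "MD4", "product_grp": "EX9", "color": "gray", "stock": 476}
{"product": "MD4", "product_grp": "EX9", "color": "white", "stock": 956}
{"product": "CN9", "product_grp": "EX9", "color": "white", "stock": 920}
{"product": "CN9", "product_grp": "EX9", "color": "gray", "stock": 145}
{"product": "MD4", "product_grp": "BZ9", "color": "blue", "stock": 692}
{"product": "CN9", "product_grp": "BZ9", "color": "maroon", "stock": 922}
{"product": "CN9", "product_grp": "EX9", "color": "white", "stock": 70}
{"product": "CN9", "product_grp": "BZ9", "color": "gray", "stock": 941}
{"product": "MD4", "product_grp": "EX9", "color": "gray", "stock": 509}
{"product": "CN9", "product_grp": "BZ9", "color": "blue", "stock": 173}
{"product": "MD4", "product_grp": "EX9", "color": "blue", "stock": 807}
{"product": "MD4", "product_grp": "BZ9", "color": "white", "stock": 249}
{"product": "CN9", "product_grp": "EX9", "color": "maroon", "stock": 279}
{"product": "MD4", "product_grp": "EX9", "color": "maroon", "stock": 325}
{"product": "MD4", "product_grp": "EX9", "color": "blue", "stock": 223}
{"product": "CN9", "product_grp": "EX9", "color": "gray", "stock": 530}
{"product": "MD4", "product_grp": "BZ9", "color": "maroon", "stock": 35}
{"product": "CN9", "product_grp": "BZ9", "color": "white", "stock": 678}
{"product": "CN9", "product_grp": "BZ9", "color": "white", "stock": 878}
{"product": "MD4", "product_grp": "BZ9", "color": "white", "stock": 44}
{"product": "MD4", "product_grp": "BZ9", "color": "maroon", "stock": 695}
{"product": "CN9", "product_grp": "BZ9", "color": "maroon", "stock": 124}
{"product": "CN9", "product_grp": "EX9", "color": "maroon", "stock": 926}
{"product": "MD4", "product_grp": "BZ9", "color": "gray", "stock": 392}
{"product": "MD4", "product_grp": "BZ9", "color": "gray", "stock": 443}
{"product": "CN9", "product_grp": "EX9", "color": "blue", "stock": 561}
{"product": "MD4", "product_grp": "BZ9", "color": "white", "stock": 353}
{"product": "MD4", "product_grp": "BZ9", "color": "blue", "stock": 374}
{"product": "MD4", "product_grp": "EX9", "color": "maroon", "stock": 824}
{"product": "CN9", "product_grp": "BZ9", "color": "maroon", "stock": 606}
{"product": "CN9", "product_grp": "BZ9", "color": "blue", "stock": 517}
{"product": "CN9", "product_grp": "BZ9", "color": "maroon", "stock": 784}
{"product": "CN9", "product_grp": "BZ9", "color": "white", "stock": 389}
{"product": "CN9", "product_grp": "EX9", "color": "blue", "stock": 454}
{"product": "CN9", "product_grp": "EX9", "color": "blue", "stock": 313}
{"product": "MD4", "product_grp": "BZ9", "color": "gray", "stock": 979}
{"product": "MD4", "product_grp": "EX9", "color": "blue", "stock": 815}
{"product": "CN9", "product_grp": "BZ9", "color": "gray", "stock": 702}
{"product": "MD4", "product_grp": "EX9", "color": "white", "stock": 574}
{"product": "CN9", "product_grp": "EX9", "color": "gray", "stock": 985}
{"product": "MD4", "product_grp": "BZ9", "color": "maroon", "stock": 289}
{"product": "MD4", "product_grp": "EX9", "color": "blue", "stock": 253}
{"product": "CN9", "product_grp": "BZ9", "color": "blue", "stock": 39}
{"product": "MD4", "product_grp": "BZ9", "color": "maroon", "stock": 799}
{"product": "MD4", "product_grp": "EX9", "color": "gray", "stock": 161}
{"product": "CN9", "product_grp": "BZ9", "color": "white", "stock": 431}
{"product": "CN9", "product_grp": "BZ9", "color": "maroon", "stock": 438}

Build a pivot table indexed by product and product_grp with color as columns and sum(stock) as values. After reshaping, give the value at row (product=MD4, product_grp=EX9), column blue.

3217

Rows with product=MD4, product_grp=EX9 and color=blue: stock values are 263, 856, 807, 223, 815, 253.
263 + 856 + 807 + 223 + 815 + 253 = 3217.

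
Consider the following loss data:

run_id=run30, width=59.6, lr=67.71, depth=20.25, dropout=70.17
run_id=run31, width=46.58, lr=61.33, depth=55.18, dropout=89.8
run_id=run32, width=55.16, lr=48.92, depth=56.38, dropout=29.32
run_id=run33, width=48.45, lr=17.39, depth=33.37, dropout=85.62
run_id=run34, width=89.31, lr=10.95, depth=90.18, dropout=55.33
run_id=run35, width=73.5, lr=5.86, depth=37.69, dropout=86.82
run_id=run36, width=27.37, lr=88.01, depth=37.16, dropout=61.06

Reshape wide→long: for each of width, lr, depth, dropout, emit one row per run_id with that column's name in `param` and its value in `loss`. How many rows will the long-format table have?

28

7 run_id values × 4 melted columns = 28 rows.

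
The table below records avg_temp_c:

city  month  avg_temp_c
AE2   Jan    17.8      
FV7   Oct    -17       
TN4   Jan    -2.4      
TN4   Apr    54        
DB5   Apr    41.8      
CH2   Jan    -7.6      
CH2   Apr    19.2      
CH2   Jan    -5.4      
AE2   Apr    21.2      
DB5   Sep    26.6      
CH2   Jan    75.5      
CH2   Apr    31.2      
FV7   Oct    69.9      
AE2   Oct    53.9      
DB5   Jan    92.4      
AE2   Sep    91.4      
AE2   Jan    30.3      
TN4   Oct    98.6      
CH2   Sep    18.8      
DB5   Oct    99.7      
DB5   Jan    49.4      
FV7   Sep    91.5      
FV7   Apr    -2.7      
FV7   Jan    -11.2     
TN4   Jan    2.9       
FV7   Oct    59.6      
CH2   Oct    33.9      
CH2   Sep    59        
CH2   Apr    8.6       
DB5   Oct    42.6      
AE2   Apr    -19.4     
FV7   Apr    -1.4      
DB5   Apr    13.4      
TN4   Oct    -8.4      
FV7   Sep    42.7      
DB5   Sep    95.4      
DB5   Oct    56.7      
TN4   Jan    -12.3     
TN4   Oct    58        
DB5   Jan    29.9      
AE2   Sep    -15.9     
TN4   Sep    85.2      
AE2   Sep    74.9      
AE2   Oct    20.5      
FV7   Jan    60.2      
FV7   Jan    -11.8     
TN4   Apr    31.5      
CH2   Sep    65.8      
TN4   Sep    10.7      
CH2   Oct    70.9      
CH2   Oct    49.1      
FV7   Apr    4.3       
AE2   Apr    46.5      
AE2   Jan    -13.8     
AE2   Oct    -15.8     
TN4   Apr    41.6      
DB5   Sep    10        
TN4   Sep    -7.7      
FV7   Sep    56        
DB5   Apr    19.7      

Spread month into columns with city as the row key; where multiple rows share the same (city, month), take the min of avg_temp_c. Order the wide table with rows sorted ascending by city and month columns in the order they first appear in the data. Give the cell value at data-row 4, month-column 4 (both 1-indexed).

With rows sorted ascending by city, row 4 is city=FV7. month columns in first-appearance order: Jan, Oct, Apr, Sep; column 4 is Sep.
Long rows with city=FV7, month=Sep: min(91.5, 42.7, 56) = 42.7.

42.7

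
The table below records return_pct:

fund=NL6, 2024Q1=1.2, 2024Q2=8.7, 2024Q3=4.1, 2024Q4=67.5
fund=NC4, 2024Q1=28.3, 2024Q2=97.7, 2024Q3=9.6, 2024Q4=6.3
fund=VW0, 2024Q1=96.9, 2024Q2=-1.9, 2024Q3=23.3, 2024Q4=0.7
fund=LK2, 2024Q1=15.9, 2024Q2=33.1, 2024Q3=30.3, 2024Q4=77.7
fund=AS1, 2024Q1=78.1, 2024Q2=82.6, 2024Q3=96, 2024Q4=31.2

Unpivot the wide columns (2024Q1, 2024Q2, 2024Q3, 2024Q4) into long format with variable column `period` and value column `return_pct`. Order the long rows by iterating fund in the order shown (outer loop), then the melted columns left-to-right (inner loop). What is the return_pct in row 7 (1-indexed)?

20 rows total (5 × 4). Row 7: index ⌊(7-1)/4⌋ = 1 into fund → NC4; (7-1) mod 4 = 2 into the melted columns → 2024Q3.
So row 7 is (NC4, 2024Q3, 9.6); return_pct = 9.6.

9.6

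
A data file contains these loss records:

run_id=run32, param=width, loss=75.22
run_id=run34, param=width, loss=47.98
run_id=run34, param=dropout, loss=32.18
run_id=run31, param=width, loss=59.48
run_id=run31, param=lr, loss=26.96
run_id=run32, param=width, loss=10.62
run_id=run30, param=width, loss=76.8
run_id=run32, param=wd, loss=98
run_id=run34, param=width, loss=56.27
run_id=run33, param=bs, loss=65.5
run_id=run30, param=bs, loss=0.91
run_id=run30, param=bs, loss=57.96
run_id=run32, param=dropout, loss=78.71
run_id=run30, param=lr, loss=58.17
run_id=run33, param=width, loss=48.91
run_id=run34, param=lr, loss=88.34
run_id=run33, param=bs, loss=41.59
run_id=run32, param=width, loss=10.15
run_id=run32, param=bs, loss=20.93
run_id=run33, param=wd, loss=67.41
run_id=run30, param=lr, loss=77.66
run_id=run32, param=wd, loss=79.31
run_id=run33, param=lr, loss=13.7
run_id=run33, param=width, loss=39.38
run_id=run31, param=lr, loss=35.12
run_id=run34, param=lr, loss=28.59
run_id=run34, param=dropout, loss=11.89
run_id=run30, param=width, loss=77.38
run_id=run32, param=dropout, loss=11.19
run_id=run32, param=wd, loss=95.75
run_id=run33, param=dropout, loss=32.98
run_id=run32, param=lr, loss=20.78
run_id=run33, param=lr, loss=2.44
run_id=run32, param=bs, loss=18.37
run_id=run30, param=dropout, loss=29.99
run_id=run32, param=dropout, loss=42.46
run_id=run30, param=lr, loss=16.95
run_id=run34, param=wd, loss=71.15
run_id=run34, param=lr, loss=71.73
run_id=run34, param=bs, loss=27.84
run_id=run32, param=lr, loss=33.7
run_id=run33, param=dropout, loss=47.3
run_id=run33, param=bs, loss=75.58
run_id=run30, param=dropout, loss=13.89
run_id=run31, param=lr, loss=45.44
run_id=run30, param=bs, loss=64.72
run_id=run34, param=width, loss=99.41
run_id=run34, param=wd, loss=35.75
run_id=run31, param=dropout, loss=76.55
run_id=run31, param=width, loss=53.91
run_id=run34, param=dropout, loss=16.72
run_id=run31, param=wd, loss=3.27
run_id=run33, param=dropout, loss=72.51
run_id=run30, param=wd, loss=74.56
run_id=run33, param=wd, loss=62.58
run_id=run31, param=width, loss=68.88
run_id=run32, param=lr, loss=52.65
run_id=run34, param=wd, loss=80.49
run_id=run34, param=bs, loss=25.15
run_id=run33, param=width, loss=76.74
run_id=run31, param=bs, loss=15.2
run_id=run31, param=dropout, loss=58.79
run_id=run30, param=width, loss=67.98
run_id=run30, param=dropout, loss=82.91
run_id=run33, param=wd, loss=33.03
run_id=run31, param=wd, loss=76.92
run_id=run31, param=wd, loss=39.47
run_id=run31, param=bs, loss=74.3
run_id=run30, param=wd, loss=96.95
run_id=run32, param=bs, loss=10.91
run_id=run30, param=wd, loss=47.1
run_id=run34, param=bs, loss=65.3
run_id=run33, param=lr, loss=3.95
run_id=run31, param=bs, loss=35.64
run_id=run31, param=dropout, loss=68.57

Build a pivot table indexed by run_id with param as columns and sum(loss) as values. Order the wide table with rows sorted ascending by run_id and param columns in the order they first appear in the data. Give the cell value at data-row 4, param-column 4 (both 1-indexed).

163.02

With rows sorted ascending by run_id, row 4 is run_id=run33. param columns in first-appearance order: width, dropout, lr, wd, bs; column 4 is wd.
Long rows with run_id=run33, param=wd: 67.41 + 62.58 + 33.03 = 163.02.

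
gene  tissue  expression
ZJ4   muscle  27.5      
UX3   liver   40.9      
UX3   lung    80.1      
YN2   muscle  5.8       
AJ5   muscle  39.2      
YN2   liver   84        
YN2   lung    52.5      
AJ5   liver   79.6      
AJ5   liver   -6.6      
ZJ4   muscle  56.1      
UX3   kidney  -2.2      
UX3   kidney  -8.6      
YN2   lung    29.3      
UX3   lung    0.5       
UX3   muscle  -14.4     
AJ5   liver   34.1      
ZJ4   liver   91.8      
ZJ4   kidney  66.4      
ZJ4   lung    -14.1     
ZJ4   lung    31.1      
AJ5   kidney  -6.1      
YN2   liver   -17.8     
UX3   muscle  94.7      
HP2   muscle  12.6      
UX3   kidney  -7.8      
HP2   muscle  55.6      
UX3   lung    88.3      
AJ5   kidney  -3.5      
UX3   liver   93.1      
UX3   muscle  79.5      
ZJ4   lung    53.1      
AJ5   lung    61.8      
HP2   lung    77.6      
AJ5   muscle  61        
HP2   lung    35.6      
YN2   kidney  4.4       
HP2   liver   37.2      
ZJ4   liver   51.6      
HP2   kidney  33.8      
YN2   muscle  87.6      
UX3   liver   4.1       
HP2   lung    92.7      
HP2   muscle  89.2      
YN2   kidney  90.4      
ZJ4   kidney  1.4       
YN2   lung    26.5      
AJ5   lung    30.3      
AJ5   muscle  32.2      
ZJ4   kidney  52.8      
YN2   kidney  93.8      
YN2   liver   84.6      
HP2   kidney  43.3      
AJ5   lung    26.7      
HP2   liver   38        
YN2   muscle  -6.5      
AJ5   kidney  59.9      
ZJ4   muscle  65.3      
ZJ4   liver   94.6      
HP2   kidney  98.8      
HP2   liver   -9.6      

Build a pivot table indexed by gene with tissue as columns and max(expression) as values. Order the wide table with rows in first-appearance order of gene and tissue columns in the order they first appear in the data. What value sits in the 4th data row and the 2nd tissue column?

With rows in first-appearance order of gene, row 4 is gene=AJ5. tissue columns in first-appearance order: muscle, liver, lung, kidney; column 2 is liver.
Long rows with gene=AJ5, tissue=liver: max(79.6, -6.6, 34.1) = 79.6.

79.6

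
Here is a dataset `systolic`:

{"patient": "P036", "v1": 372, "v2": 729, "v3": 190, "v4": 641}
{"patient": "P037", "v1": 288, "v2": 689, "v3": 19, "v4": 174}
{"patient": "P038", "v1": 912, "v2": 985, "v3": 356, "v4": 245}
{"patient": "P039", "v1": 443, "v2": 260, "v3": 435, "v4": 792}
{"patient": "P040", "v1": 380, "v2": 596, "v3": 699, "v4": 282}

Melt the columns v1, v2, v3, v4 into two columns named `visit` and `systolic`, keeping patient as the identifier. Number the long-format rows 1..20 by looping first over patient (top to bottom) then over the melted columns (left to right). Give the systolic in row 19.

699

20 rows total (5 × 4). Row 19: index ⌊(19-1)/4⌋ = 4 into patient → P040; (19-1) mod 4 = 2 into the melted columns → v3.
So row 19 is (P040, v3, 699); systolic = 699.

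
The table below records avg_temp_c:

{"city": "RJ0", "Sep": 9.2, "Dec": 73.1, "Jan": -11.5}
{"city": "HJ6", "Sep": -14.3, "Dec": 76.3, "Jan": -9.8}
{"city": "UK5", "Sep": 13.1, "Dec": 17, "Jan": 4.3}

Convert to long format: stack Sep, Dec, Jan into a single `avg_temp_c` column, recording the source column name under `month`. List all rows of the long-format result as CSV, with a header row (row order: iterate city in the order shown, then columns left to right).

Each (city, column) pair becomes one row: 3 × 3 = 9 rows.
For example, (RJ0, Sep) → avg_temp_c=9.2.

city,month,avg_temp_c
RJ0,Sep,9.2
RJ0,Dec,73.1
RJ0,Jan,-11.5
HJ6,Sep,-14.3
HJ6,Dec,76.3
HJ6,Jan,-9.8
UK5,Sep,13.1
UK5,Dec,17
UK5,Jan,4.3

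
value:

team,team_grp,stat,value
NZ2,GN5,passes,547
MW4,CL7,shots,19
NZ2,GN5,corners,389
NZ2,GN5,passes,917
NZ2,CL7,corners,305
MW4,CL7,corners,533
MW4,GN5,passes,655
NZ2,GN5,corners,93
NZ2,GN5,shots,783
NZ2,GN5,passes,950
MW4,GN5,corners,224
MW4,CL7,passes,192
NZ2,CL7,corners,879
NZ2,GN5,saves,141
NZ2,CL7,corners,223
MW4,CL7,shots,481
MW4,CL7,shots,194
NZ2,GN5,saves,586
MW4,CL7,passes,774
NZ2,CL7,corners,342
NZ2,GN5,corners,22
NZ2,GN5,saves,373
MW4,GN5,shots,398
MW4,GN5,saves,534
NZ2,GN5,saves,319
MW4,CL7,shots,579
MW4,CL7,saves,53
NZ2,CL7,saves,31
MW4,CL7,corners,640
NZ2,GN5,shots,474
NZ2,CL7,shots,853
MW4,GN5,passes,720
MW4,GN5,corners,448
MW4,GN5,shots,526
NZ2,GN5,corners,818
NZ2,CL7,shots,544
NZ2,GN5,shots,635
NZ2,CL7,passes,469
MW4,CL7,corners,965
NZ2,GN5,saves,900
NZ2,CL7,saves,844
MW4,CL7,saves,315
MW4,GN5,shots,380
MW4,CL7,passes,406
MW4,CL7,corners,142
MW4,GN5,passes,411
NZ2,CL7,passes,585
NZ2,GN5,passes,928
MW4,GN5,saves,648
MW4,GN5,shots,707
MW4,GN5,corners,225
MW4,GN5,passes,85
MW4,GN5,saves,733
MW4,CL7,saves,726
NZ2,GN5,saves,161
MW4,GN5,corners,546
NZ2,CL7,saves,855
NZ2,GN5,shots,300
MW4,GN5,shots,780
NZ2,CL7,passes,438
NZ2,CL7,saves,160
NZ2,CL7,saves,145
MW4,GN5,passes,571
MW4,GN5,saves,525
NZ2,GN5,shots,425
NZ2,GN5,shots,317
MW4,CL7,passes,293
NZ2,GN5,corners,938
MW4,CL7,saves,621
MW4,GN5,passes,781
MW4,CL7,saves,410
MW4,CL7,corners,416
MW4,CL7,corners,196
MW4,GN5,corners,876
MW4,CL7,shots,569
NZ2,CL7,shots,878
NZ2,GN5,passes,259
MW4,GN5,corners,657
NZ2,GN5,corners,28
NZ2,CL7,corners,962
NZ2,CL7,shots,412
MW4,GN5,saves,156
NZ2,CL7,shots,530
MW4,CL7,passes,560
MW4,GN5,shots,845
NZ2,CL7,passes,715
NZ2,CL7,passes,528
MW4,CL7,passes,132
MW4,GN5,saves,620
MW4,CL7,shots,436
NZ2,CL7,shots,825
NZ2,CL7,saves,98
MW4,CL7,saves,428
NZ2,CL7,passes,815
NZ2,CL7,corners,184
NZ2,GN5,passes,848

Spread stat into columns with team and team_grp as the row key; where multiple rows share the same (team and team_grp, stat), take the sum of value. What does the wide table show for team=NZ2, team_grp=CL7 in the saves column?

Rows with team=NZ2, team_grp=CL7 and stat=saves: value values are 31, 844, 855, 160, 145, 98.
31 + 844 + 855 + 160 + 145 + 98 = 2133.

2133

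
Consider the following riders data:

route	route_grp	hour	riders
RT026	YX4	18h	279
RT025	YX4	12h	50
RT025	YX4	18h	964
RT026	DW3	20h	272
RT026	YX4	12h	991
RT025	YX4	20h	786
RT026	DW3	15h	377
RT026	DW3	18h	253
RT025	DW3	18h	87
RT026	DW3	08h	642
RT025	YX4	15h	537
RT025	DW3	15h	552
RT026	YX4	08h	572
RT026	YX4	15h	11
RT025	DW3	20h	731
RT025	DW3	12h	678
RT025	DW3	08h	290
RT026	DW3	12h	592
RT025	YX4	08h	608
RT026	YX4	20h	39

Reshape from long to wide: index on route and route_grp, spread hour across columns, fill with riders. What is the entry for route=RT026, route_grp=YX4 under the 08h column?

Wide layout: rows indexed by route and route_grp, columns are the 5 distinct hour values (18h, 12h, 20h, 15h, 08h).
Cell (route=RT026, route_grp=YX4, hour=08h) draws from the long row where route=RT026, route_grp=YX4 and hour=08h, which has riders=572.

572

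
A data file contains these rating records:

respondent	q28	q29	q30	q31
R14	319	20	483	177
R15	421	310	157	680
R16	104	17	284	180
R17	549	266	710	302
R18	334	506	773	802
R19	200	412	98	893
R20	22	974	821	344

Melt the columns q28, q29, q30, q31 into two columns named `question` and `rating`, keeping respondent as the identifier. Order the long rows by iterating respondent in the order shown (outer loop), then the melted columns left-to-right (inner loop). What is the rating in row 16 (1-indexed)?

28 rows total (7 × 4). Row 16: index ⌊(16-1)/4⌋ = 3 into respondent → R17; (16-1) mod 4 = 3 into the melted columns → q31.
So row 16 is (R17, q31, 302); rating = 302.

302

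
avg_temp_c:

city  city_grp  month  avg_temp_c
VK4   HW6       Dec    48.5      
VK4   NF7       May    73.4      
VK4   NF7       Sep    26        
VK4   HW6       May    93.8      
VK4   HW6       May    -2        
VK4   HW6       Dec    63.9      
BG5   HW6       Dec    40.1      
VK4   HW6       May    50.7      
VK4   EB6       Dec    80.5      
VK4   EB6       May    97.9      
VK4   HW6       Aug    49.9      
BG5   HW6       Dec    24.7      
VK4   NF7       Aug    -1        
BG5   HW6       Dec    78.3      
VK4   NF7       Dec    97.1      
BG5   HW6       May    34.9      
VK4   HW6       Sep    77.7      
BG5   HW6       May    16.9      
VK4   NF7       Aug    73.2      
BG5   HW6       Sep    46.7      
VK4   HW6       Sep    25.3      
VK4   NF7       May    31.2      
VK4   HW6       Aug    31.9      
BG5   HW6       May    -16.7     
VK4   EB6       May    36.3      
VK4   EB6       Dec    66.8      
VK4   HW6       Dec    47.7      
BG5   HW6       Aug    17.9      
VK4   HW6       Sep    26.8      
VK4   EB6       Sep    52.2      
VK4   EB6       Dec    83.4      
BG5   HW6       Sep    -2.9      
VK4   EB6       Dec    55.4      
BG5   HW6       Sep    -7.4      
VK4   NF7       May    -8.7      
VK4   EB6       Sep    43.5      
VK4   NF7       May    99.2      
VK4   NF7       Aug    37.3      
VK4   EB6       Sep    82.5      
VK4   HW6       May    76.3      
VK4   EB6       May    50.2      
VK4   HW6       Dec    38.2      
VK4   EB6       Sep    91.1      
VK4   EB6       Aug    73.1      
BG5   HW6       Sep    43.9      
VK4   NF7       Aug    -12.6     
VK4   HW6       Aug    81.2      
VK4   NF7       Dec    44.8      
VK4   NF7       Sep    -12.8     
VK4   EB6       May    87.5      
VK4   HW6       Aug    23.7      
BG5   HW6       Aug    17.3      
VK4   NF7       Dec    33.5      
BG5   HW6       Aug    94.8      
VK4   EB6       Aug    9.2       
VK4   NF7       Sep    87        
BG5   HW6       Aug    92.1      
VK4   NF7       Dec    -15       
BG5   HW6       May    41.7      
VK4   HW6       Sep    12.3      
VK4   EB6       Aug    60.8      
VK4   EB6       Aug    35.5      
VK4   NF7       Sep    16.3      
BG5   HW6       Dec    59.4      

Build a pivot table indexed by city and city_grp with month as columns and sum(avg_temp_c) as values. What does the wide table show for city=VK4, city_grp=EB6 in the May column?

271.9

Rows with city=VK4, city_grp=EB6 and month=May: avg_temp_c values are 97.9, 36.3, 50.2, 87.5.
97.9 + 36.3 + 50.2 + 87.5 = 271.9.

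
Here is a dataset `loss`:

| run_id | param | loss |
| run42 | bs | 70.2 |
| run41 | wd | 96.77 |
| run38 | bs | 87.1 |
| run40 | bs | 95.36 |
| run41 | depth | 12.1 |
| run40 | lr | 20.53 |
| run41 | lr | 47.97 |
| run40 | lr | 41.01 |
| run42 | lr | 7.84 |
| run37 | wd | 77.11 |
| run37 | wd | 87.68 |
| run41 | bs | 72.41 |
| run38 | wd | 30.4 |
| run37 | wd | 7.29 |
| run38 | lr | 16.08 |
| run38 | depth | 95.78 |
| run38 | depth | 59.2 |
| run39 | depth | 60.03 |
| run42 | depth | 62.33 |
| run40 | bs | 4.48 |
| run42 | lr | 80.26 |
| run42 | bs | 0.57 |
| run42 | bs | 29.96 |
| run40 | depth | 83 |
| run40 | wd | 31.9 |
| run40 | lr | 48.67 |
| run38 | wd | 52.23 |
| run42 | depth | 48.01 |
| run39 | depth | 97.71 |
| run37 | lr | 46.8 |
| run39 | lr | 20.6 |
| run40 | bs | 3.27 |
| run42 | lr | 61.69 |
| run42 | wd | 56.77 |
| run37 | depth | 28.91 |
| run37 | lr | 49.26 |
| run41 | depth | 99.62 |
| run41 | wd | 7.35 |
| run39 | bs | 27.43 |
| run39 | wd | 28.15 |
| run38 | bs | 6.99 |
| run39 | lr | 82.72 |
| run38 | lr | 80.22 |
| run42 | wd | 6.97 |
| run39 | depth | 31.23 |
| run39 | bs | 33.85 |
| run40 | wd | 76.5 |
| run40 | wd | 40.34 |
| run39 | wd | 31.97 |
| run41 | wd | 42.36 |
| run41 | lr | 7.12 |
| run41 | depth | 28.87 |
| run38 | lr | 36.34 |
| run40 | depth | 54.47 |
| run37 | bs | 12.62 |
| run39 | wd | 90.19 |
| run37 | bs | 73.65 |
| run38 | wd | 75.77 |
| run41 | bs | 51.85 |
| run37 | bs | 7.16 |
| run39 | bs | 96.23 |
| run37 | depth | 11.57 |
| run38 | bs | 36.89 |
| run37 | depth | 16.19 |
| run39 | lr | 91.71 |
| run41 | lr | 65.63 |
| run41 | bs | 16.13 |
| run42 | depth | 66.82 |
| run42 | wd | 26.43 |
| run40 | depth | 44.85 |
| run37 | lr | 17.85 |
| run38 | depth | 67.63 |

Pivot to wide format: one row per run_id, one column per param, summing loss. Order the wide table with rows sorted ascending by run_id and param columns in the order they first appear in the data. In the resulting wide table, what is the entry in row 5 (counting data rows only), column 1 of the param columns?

140.39

With rows sorted ascending by run_id, row 5 is run_id=run41. param columns in first-appearance order: bs, wd, depth, lr; column 1 is bs.
Long rows with run_id=run41, param=bs: 72.41 + 51.85 + 16.13 = 140.39.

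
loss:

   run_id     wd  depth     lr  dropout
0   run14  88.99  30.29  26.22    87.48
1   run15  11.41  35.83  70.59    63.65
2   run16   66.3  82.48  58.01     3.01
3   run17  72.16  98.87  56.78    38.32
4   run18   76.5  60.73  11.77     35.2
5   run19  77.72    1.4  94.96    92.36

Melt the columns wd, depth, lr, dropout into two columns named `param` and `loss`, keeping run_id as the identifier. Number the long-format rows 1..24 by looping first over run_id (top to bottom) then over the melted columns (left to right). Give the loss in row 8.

24 rows total (6 × 4). Row 8: index ⌊(8-1)/4⌋ = 1 into run_id → run15; (8-1) mod 4 = 3 into the melted columns → dropout.
So row 8 is (run15, dropout, 63.65); loss = 63.65.

63.65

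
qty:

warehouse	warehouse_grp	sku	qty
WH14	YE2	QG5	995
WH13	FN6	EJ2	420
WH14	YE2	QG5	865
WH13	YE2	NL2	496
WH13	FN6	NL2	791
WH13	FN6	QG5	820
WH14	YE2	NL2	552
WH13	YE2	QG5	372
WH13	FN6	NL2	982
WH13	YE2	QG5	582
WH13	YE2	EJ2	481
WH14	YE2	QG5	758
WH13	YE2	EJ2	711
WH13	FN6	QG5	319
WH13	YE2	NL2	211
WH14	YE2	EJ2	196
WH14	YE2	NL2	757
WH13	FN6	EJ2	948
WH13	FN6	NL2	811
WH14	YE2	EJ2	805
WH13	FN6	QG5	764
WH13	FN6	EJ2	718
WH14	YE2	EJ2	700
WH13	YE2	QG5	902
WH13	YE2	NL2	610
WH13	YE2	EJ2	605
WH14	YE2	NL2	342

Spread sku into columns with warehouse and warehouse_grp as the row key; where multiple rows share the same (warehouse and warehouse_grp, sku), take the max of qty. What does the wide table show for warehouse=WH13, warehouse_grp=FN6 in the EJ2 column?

Rows with warehouse=WH13, warehouse_grp=FN6 and sku=EJ2: qty values are 420, 948, 718.
max(420, 948, 718) = 948.

948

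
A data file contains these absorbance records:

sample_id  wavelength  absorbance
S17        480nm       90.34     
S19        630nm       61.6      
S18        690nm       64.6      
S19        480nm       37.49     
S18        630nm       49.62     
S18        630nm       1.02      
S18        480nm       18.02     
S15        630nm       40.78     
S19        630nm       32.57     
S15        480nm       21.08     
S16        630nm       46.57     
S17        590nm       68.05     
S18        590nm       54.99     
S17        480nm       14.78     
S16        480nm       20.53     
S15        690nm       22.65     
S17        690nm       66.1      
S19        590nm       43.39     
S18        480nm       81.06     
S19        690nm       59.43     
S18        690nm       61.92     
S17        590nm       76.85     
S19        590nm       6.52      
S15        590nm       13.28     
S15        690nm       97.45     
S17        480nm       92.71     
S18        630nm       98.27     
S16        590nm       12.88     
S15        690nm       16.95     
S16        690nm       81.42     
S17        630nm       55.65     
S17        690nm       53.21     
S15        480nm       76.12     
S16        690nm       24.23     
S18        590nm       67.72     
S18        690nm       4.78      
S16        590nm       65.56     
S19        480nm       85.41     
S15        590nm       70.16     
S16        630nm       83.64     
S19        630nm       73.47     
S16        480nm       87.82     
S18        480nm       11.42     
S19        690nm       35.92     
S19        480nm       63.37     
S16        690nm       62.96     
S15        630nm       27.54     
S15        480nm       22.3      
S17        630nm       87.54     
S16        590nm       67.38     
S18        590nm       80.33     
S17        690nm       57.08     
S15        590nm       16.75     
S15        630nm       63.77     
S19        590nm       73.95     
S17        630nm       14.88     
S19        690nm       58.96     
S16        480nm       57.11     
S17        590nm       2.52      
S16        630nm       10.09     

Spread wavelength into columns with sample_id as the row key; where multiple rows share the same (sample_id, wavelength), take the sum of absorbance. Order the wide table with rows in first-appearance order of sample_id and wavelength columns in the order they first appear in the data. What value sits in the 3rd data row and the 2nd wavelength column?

148.91

With rows in first-appearance order of sample_id, row 3 is sample_id=S18. wavelength columns in first-appearance order: 480nm, 630nm, 690nm, 590nm; column 2 is 630nm.
Long rows with sample_id=S18, wavelength=630nm: 49.62 + 1.02 + 98.27 = 148.91.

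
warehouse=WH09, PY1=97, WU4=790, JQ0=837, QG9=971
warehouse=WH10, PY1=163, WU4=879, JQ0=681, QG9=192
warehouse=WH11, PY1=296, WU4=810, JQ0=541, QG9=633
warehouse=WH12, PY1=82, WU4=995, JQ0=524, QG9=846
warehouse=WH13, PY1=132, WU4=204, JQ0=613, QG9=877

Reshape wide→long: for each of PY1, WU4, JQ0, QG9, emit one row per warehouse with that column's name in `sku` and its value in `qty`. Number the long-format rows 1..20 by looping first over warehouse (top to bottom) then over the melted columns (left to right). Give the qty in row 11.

20 rows total (5 × 4). Row 11: index ⌊(11-1)/4⌋ = 2 into warehouse → WH11; (11-1) mod 4 = 2 into the melted columns → JQ0.
So row 11 is (WH11, JQ0, 541); qty = 541.

541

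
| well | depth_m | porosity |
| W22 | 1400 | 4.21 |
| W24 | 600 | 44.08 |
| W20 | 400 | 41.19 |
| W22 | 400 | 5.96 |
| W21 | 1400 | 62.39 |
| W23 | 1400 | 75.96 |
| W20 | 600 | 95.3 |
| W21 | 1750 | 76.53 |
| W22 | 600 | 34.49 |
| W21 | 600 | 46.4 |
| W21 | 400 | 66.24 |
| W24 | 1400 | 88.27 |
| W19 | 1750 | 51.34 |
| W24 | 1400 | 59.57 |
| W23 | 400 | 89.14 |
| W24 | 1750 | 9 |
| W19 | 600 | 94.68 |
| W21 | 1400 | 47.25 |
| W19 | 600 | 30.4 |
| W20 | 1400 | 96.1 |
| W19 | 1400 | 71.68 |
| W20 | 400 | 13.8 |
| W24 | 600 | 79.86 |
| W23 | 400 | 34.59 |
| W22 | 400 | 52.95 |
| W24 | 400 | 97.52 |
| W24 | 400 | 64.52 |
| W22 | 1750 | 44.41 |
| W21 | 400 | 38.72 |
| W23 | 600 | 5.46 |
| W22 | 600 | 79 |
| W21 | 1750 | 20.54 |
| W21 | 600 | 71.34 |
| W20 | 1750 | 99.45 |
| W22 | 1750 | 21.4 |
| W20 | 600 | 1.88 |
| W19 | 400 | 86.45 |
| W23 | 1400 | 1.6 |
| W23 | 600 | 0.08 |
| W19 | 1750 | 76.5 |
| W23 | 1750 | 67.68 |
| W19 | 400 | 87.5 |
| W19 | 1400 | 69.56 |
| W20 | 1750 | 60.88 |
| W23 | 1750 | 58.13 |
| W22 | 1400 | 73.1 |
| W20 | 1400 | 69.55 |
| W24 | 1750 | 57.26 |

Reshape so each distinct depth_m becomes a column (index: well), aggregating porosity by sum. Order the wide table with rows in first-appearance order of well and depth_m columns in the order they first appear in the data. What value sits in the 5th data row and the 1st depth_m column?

With rows in first-appearance order of well, row 5 is well=W23. depth_m columns in first-appearance order: 1400, 600, 400, 1750; column 1 is 1400.
Long rows with well=W23, depth_m=1400: 75.96 + 1.6 = 77.56.

77.56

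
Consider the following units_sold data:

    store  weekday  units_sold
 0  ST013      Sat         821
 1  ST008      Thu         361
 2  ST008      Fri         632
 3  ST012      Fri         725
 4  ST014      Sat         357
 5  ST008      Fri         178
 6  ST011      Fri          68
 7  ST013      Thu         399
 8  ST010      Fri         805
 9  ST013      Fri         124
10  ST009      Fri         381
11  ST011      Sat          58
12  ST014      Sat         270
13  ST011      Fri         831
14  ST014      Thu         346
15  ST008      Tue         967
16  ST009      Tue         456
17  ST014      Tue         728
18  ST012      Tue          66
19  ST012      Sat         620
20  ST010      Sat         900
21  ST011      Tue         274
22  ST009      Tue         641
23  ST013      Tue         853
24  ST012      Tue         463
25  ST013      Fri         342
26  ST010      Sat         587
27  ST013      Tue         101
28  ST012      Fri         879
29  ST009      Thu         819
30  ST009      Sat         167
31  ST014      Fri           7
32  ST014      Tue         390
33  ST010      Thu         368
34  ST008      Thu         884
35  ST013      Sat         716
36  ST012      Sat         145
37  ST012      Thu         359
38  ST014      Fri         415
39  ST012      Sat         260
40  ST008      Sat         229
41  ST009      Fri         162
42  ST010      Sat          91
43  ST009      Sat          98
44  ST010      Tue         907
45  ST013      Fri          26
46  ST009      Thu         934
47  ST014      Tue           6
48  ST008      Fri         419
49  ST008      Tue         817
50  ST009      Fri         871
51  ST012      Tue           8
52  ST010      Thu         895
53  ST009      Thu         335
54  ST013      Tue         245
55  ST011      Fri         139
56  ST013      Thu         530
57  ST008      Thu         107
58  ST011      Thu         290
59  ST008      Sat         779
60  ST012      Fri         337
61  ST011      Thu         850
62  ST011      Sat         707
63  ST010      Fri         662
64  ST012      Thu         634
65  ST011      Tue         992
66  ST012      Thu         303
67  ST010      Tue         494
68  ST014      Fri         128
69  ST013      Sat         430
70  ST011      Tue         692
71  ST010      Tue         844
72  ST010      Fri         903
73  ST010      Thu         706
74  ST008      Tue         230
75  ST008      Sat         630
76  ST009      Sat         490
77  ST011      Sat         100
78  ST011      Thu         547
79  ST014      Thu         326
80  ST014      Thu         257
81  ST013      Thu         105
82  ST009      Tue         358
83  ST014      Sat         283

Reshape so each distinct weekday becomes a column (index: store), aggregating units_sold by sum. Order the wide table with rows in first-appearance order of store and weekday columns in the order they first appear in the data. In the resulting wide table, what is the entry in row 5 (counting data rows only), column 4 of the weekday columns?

1958

With rows in first-appearance order of store, row 5 is store=ST011. weekday columns in first-appearance order: Sat, Thu, Fri, Tue; column 4 is Tue.
Long rows with store=ST011, weekday=Tue: 274 + 992 + 692 = 1958.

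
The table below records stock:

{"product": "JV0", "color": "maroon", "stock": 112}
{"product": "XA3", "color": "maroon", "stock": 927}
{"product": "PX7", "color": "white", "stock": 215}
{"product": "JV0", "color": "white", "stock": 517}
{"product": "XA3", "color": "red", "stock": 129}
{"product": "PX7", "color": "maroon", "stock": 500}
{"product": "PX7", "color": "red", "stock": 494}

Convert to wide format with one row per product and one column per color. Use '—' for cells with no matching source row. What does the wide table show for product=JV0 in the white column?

The long row with product=JV0, color=white has stock=517.

517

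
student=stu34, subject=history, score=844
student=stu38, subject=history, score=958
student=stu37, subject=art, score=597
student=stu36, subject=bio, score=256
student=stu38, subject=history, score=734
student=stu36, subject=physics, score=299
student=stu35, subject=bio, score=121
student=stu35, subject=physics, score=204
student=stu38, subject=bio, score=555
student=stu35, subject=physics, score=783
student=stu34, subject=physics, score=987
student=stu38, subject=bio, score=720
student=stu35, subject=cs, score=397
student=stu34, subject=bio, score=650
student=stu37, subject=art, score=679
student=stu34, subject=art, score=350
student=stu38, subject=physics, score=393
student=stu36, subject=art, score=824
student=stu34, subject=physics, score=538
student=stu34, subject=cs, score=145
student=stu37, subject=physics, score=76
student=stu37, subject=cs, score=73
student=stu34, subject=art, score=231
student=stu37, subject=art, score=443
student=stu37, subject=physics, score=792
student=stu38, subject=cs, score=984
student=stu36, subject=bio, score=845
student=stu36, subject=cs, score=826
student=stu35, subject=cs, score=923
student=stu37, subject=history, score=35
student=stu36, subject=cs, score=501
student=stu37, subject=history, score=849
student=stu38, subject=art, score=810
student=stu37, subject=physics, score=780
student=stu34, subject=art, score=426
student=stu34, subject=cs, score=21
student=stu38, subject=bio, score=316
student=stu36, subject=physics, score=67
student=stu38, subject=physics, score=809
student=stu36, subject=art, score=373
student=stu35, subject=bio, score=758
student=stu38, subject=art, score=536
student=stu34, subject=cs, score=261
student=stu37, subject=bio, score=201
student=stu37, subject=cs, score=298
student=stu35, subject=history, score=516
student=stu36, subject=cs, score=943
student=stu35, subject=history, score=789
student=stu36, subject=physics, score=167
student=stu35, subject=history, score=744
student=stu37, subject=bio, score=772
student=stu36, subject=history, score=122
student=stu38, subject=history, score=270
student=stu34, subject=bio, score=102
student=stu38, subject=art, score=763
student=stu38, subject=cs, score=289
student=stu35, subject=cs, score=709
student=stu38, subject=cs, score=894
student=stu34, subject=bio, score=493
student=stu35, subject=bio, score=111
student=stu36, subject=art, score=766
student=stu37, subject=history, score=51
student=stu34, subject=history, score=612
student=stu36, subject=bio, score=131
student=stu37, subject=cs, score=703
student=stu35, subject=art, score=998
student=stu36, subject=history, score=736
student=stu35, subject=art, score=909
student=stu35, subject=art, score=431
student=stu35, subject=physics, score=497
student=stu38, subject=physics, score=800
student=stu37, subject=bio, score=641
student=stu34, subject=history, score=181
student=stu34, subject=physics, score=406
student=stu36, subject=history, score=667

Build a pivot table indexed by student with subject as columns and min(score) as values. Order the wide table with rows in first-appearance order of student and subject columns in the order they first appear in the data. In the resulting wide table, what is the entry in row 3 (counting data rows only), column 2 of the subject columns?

443

With rows in first-appearance order of student, row 3 is student=stu37. subject columns in first-appearance order: history, art, bio, physics, cs; column 2 is art.
Long rows with student=stu37, subject=art: min(597, 679, 443) = 443.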